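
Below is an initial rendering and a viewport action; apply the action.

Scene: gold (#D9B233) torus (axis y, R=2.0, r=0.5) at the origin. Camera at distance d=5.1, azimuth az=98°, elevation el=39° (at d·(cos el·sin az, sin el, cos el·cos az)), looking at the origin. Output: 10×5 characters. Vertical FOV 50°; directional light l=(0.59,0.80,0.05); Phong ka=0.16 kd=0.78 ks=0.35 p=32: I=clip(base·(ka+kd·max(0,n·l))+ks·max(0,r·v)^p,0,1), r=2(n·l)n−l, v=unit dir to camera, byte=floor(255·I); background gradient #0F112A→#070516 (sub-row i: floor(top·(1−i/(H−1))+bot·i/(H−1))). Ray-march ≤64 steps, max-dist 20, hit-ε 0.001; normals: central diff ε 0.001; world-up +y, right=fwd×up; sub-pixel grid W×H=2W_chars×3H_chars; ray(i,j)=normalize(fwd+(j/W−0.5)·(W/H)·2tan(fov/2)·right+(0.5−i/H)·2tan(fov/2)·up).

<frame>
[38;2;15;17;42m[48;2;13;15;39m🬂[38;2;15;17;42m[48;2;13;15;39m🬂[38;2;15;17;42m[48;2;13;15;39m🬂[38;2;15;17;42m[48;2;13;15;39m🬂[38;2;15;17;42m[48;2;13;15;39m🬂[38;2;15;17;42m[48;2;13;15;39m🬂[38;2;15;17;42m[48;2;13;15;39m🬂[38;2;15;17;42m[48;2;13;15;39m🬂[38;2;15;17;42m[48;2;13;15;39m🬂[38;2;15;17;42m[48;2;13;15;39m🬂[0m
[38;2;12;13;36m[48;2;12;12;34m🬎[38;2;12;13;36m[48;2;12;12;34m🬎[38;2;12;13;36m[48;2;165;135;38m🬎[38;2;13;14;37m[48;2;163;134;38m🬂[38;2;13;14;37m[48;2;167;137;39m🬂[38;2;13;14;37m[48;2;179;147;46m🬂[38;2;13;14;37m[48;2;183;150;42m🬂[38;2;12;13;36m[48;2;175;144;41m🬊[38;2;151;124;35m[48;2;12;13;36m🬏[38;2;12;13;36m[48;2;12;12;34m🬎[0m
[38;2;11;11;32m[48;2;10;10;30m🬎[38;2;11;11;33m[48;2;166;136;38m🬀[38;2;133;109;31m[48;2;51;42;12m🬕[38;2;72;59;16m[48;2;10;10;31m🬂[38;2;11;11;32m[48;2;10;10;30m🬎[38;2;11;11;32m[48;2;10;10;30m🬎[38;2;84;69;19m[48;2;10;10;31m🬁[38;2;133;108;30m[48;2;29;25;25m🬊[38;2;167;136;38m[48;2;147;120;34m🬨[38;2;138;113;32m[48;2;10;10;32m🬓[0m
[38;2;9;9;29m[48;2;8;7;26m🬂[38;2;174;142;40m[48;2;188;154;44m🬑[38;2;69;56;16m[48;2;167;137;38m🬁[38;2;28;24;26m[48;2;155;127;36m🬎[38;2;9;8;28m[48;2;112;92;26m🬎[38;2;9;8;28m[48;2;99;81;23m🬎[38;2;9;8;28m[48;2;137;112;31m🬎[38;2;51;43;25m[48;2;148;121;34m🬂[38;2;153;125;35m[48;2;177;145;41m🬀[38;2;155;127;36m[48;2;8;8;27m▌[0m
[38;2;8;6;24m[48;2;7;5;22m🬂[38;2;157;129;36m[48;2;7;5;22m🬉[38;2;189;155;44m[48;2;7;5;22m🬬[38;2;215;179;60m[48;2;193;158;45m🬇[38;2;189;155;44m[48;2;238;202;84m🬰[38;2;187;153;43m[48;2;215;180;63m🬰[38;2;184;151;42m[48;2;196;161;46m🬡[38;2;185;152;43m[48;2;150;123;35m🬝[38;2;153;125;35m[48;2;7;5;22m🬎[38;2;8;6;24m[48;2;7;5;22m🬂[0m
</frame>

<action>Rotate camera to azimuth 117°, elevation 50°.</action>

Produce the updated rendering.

<frame>
[38;2;15;17;42m[48;2;13;15;39m🬂[38;2;15;17;42m[48;2;13;15;39m🬂[38;2;15;17;42m[48;2;13;15;39m🬂[38;2;15;17;42m[48;2;13;15;39m🬂[38;2;15;17;42m[48;2;13;15;39m🬂[38;2;15;17;42m[48;2;13;15;39m🬂[38;2;15;17;42m[48;2;13;15;39m🬂[38;2;15;17;42m[48;2;13;15;39m🬂[38;2;15;17;42m[48;2;13;15;39m🬂[38;2;15;17;42m[48;2;13;15;39m🬂[0m
[38;2;12;13;36m[48;2;12;12;34m🬎[38;2;12;13;36m[48;2;12;12;34m🬎[38;2;12;13;36m[48;2;161;132;37m🬆[38;2;49;42;28m[48;2;151;123;35m🬟[38;2;168;138;39m[48;2;32;27;23m🬎[38;2;182;149;42m[48;2;12;12;34m🬎[38;2;182;149;43m[48;2;103;84;24m🬬[38;2;13;14;37m[48;2;184;151;43m🬂[38;2;169;138;39m[48;2;12;13;36m🬏[38;2;12;13;36m[48;2;12;12;34m🬎[0m
[38;2;11;11;32m[48;2;10;10;30m🬎[38;2;11;11;32m[48;2;174;143;41m🬄[38;2;117;96;27m[48;2;38;31;9m🬕[38;2;34;28;8m[48;2;10;10;31m🬀[38;2;11;11;32m[48;2;10;10;30m🬎[38;2;11;11;32m[48;2;10;10;30m🬎[38;2;11;11;32m[48;2;10;10;30m🬎[38;2;137;112;32m[48;2;10;10;31m🬨[38;2;174;142;40m[48;2;157;129;36m🬪[38;2;132;108;31m[48;2;10;10;32m🬏[0m
[38;2;9;9;29m[48;2;8;7;26m🬂[38;2;179;147;41m[48;2;192;157;44m🬑[38;2;61;50;14m[48;2;148;121;34m🬉[38;2;96;79;22m[48;2;8;8;27m🬏[38;2;9;9;29m[48;2;8;7;26m🬂[38;2;9;9;29m[48;2;8;7;26m🬂[38;2;9;9;29m[48;2;8;7;26m🬂[38;2;9;8;28m[48;2;131;108;30m🬄[38;2;162;133;37m[48;2;169;139;39m🬣[38;2;128;105;29m[48;2;8;8;27m▌[0m
[38;2;8;6;24m[48;2;7;5;22m🬂[38;2;187;153;44m[48;2;7;5;22m🬉[38;2;200;164;47m[48;2;177;146;41m🬪[38;2;167;137;39m[48;2;226;190;72m🬎[38;2;134;109;31m[48;2;236;206;92m🬎[38;2;92;75;21m[48;2;179;147;43m🬂[38;2;134;110;31m[48;2;180;147;42m🬂[38;2;177;145;41m[48;2;163;133;38m🬜[38;2;142;116;33m[48;2;7;5;22m🬝[38;2;8;6;24m[48;2;7;5;22m🬂[0m
</frame>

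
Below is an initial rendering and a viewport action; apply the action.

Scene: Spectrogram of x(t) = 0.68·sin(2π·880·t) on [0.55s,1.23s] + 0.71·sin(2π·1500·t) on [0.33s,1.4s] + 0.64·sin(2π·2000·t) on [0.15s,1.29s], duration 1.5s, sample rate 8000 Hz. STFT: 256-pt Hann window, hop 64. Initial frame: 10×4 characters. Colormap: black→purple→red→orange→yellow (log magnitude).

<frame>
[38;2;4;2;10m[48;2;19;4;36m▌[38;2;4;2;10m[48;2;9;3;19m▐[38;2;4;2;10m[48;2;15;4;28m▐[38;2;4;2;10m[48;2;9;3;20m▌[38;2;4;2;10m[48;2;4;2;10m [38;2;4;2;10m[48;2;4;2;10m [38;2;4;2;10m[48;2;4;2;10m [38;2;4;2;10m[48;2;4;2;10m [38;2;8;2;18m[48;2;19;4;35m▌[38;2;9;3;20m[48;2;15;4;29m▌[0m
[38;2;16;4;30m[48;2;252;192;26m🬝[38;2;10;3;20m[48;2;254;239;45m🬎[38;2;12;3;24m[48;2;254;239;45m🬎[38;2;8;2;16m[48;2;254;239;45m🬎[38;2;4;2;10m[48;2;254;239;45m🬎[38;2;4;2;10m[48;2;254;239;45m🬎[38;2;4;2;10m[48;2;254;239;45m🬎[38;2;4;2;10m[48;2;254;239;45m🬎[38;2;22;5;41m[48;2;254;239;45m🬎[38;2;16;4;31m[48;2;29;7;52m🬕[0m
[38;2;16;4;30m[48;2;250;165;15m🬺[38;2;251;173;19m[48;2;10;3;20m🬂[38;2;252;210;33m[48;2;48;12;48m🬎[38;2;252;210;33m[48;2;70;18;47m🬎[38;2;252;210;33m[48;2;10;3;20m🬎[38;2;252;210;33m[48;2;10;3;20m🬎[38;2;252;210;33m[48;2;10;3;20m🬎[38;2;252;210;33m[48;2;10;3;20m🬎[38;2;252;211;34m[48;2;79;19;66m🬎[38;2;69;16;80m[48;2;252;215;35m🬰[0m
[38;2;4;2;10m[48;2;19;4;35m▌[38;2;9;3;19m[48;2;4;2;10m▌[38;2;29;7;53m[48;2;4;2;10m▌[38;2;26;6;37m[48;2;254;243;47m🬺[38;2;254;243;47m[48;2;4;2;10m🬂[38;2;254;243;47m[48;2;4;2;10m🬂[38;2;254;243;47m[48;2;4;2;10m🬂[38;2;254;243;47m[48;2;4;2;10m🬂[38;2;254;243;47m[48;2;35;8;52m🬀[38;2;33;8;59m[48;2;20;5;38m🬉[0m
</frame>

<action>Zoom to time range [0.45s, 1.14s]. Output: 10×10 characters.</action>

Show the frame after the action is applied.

<frame>
[38;2;4;2;10m[48;2;4;2;10m [38;2;9;3;18m[48;2;4;2;11m▌[38;2;4;2;10m[48;2;4;2;10m [38;2;4;2;10m[48;2;4;2;10m [38;2;4;2;10m[48;2;4;2;10m [38;2;4;2;10m[48;2;4;2;10m [38;2;4;2;10m[48;2;4;2;10m [38;2;4;2;10m[48;2;4;2;10m [38;2;4;2;10m[48;2;4;2;10m [38;2;4;2;10m[48;2;4;2;10m [0m
[38;2;4;2;10m[48;2;4;2;10m [38;2;4;2;11m[48;2;9;3;18m▐[38;2;4;2;10m[48;2;4;2;10m [38;2;4;2;10m[48;2;4;2;10m [38;2;4;2;10m[48;2;4;2;10m [38;2;4;2;10m[48;2;4;2;10m [38;2;4;2;10m[48;2;4;2;10m [38;2;4;2;10m[48;2;4;2;10m [38;2;4;2;10m[48;2;4;2;10m [38;2;4;2;10m[48;2;4;2;10m [0m
[38;2;4;2;10m[48;2;4;2;10m [38;2;5;2;11m[48;2;9;3;19m▐[38;2;4;2;10m[48;2;4;2;10m [38;2;4;2;10m[48;2;4;2;10m [38;2;4;2;10m[48;2;4;2;10m [38;2;4;2;10m[48;2;4;2;10m [38;2;4;2;10m[48;2;4;2;10m [38;2;4;2;10m[48;2;4;2;10m [38;2;4;2;10m[48;2;4;2;10m [38;2;4;2;10m[48;2;4;2;10m [0m
[38;2;4;2;10m[48;2;4;2;10m [38;2;5;2;12m[48;2;10;3;22m▐[38;2;4;2;10m[48;2;4;2;10m [38;2;4;2;10m[48;2;4;2;10m [38;2;4;2;10m[48;2;4;2;10m [38;2;4;2;10m[48;2;4;2;10m [38;2;4;2;10m[48;2;4;2;10m [38;2;4;2;10m[48;2;4;2;10m [38;2;4;2;10m[48;2;4;2;10m [38;2;4;2;10m[48;2;4;2;10m [0m
[38;2;4;2;10m[48;2;254;239;45m🬎[38;2;9;2;18m[48;2;254;239;45m🬎[38;2;4;2;10m[48;2;254;239;45m🬎[38;2;4;2;10m[48;2;254;239;45m🬎[38;2;4;2;10m[48;2;254;239;45m🬎[38;2;4;2;10m[48;2;254;239;45m🬎[38;2;4;2;10m[48;2;254;239;45m🬎[38;2;4;2;10m[48;2;254;239;45m🬎[38;2;4;2;10m[48;2;254;239;45m🬎[38;2;4;2;10m[48;2;254;239;45m🬎[0m
[38;2;251;171;18m[48;2;4;2;10m🬂[38;2;251;171;18m[48;2;12;3;24m🬂[38;2;251;171;18m[48;2;4;2;10m🬂[38;2;251;171;18m[48;2;4;2;10m🬂[38;2;251;171;18m[48;2;4;2;10m🬂[38;2;251;171;18m[48;2;4;2;10m🬂[38;2;251;171;18m[48;2;4;2;10m🬂[38;2;251;171;18m[48;2;4;2;10m🬂[38;2;251;171;18m[48;2;4;2;10m🬂[38;2;251;171;18m[48;2;4;2;10m🬂[0m
[38;2;254;249;49m[48;2;5;2;12m🬂[38;2;254;249;49m[48;2;22;5;40m🬂[38;2;254;249;49m[48;2;5;2;12m🬂[38;2;254;249;49m[48;2;5;2;12m🬂[38;2;254;249;49m[48;2;5;2;12m🬂[38;2;254;249;49m[48;2;5;2;12m🬂[38;2;254;249;49m[48;2;5;2;12m🬂[38;2;254;249;49m[48;2;5;2;12m🬂[38;2;254;249;49m[48;2;5;2;12m🬂[38;2;254;249;49m[48;2;5;2;12m🬂[0m
[38;2;4;2;10m[48;2;4;2;10m [38;2;41;9;69m[48;2;242;183;44m🬊[38;2;28;6;50m[48;2;254;244;47m🬎[38;2;28;6;50m[48;2;254;244;47m🬎[38;2;28;6;50m[48;2;254;244;47m🬎[38;2;28;6;50m[48;2;254;244;47m🬎[38;2;28;6;50m[48;2;254;244;47m🬎[38;2;28;6;50m[48;2;254;244;47m🬎[38;2;28;6;50m[48;2;254;244;47m🬎[38;2;28;6;50m[48;2;254;244;47m🬎[0m
[38;2;4;2;10m[48;2;4;2;10m [38;2;163;42;82m[48;2;33;7;55m🬀[38;2;13;4;26m[48;2;4;2;10m🬂[38;2;13;4;26m[48;2;4;2;10m🬂[38;2;13;4;26m[48;2;4;2;10m🬂[38;2;13;4;26m[48;2;4;2;10m🬂[38;2;13;4;26m[48;2;4;2;10m🬂[38;2;13;4;26m[48;2;4;2;10m🬂[38;2;13;4;26m[48;2;4;2;10m🬂[38;2;13;4;26m[48;2;4;2;10m🬂[0m
[38;2;4;2;10m[48;2;4;2;10m [38;2;35;8;63m[48;2;10;3;21m▌[38;2;4;2;10m[48;2;4;2;10m [38;2;4;2;10m[48;2;4;2;10m [38;2;4;2;10m[48;2;4;2;10m [38;2;4;2;10m[48;2;4;2;10m [38;2;4;2;10m[48;2;4;2;10m [38;2;4;2;10m[48;2;4;2;10m [38;2;4;2;10m[48;2;4;2;10m [38;2;4;2;10m[48;2;4;2;10m [0m
</frame>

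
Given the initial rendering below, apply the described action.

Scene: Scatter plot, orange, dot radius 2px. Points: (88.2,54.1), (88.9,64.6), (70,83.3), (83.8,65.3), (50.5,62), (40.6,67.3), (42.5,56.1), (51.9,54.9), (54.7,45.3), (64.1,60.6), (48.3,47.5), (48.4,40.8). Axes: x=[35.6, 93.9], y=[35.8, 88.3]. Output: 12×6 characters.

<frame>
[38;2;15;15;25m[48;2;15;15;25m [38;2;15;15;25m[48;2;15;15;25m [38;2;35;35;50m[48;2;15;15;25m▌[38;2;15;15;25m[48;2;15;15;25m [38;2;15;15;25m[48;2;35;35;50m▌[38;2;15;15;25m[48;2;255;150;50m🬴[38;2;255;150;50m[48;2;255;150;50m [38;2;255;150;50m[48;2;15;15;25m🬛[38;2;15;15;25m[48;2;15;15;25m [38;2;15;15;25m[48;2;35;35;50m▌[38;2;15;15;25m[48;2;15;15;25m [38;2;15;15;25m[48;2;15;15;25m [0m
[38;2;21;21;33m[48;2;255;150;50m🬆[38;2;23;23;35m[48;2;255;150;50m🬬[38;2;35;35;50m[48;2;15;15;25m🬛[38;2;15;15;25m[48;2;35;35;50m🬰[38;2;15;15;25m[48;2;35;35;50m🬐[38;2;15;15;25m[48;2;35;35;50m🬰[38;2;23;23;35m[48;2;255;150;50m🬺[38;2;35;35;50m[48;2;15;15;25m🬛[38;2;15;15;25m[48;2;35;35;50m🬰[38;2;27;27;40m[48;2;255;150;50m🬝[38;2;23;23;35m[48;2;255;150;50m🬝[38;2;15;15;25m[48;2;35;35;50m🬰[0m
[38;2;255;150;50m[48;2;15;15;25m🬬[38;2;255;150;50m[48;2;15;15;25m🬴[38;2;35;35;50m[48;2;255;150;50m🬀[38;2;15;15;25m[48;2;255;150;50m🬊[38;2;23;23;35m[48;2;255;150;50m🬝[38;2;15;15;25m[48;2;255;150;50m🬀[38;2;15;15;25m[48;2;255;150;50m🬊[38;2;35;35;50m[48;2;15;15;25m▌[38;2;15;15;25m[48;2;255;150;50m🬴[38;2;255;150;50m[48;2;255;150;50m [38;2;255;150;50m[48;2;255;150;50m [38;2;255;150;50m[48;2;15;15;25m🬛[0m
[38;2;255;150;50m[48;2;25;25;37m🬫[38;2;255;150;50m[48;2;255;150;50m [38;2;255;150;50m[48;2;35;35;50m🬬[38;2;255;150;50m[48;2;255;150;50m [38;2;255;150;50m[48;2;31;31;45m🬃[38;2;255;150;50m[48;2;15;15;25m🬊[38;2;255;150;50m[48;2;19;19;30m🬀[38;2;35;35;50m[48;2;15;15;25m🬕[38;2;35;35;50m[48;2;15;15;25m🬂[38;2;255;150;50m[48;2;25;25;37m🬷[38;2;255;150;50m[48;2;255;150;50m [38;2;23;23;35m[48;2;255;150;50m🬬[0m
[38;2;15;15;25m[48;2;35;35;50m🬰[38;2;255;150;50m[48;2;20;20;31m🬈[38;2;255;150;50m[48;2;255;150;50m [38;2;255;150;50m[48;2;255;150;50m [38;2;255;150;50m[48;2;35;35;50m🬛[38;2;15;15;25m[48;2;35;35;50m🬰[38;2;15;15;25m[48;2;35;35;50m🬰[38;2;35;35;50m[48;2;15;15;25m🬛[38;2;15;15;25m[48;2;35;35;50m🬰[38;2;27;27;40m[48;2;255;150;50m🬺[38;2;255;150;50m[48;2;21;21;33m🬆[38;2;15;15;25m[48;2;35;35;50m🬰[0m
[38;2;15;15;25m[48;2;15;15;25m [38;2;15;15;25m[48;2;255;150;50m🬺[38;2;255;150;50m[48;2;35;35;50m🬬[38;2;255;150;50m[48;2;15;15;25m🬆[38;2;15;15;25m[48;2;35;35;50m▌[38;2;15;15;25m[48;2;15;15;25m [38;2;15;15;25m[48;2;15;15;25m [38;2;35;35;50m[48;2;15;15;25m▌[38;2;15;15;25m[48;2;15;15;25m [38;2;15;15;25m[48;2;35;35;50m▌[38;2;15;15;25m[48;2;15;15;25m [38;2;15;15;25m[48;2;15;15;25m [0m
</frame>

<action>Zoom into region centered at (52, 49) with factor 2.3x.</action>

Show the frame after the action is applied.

<frame>
[38;2;15;15;25m[48;2;255;150;50m🬝[38;2;15;15;25m[48;2;255;150;50m🬊[38;2;35;35;50m[48;2;15;15;25m▌[38;2;15;15;25m[48;2;15;15;25m [38;2;15;15;25m[48;2;35;35;50m▌[38;2;15;15;25m[48;2;255;150;50m🬝[38;2;15;15;25m[48;2;15;15;25m [38;2;35;35;50m[48;2;15;15;25m▌[38;2;15;15;25m[48;2;15;15;25m [38;2;15;15;25m[48;2;35;35;50m▌[38;2;255;150;50m[48;2;15;15;25m🬊[38;2;255;150;50m[48;2;15;15;25m🬝[0m
[38;2;255;150;50m[48;2;21;21;33m🬊[38;2;255;150;50m[48;2;15;15;25m🬝[38;2;255;150;50m[48;2;27;27;40m🬀[38;2;15;15;25m[48;2;35;35;50m🬰[38;2;27;27;40m[48;2;255;150;50m🬴[38;2;255;150;50m[48;2;255;150;50m [38;2;255;150;50m[48;2;15;15;25m🬛[38;2;35;35;50m[48;2;15;15;25m🬛[38;2;15;15;25m[48;2;35;35;50m🬰[38;2;15;15;25m[48;2;35;35;50m🬐[38;2;15;15;25m[48;2;35;35;50m🬰[38;2;15;15;25m[48;2;35;35;50m🬰[0m
[38;2;15;15;25m[48;2;15;15;25m [38;2;15;15;25m[48;2;15;15;25m [38;2;35;35;50m[48;2;15;15;25m▌[38;2;15;15;25m[48;2;255;150;50m🬝[38;2;28;28;41m[48;2;255;150;50m🬊[38;2;15;15;25m[48;2;255;150;50m🬺[38;2;15;15;25m[48;2;15;15;25m [38;2;35;35;50m[48;2;15;15;25m▌[38;2;15;15;25m[48;2;15;15;25m [38;2;15;15;25m[48;2;35;35;50m▌[38;2;15;15;25m[48;2;15;15;25m [38;2;15;15;25m[48;2;15;15;25m [0m
[38;2;35;35;50m[48;2;15;15;25m🬂[38;2;35;35;50m[48;2;15;15;25m🬂[38;2;35;35;50m[48;2;15;15;25m🬕[38;2;255;150;50m[48;2;15;15;25m🬊[38;2;255;150;50m[48;2;35;35;50m🬝[38;2;255;150;50m[48;2;20;20;31m🬟[38;2;35;35;50m[48;2;255;150;50m🬀[38;2;255;150;50m[48;2;28;28;41m🬱[38;2;35;35;50m[48;2;15;15;25m🬂[38;2;35;35;50m[48;2;15;15;25m🬨[38;2;35;35;50m[48;2;15;15;25m🬂[38;2;35;35;50m[48;2;15;15;25m🬂[0m
[38;2;15;15;25m[48;2;35;35;50m🬰[38;2;15;15;25m[48;2;35;35;50m🬰[38;2;35;35;50m[48;2;15;15;25m🬛[38;2;21;21;33m[48;2;255;150;50m🬆[38;2;255;150;50m[48;2;35;35;50m🬺[38;2;23;23;35m[48;2;255;150;50m🬬[38;2;255;150;50m[48;2;21;21;33m🬊[38;2;255;150;50m[48;2;27;27;40m🬀[38;2;15;15;25m[48;2;35;35;50m🬰[38;2;15;15;25m[48;2;35;35;50m🬐[38;2;15;15;25m[48;2;35;35;50m🬰[38;2;15;15;25m[48;2;35;35;50m🬰[0m
[38;2;15;15;25m[48;2;15;15;25m [38;2;15;15;25m[48;2;15;15;25m [38;2;35;35;50m[48;2;15;15;25m▌[38;2;15;15;25m[48;2;255;150;50m🬺[38;2;255;150;50m[48;2;28;28;41m🬆[38;2;15;15;25m[48;2;15;15;25m [38;2;15;15;25m[48;2;15;15;25m [38;2;35;35;50m[48;2;15;15;25m▌[38;2;15;15;25m[48;2;15;15;25m [38;2;15;15;25m[48;2;35;35;50m▌[38;2;15;15;25m[48;2;15;15;25m [38;2;15;15;25m[48;2;15;15;25m [0m
</frame>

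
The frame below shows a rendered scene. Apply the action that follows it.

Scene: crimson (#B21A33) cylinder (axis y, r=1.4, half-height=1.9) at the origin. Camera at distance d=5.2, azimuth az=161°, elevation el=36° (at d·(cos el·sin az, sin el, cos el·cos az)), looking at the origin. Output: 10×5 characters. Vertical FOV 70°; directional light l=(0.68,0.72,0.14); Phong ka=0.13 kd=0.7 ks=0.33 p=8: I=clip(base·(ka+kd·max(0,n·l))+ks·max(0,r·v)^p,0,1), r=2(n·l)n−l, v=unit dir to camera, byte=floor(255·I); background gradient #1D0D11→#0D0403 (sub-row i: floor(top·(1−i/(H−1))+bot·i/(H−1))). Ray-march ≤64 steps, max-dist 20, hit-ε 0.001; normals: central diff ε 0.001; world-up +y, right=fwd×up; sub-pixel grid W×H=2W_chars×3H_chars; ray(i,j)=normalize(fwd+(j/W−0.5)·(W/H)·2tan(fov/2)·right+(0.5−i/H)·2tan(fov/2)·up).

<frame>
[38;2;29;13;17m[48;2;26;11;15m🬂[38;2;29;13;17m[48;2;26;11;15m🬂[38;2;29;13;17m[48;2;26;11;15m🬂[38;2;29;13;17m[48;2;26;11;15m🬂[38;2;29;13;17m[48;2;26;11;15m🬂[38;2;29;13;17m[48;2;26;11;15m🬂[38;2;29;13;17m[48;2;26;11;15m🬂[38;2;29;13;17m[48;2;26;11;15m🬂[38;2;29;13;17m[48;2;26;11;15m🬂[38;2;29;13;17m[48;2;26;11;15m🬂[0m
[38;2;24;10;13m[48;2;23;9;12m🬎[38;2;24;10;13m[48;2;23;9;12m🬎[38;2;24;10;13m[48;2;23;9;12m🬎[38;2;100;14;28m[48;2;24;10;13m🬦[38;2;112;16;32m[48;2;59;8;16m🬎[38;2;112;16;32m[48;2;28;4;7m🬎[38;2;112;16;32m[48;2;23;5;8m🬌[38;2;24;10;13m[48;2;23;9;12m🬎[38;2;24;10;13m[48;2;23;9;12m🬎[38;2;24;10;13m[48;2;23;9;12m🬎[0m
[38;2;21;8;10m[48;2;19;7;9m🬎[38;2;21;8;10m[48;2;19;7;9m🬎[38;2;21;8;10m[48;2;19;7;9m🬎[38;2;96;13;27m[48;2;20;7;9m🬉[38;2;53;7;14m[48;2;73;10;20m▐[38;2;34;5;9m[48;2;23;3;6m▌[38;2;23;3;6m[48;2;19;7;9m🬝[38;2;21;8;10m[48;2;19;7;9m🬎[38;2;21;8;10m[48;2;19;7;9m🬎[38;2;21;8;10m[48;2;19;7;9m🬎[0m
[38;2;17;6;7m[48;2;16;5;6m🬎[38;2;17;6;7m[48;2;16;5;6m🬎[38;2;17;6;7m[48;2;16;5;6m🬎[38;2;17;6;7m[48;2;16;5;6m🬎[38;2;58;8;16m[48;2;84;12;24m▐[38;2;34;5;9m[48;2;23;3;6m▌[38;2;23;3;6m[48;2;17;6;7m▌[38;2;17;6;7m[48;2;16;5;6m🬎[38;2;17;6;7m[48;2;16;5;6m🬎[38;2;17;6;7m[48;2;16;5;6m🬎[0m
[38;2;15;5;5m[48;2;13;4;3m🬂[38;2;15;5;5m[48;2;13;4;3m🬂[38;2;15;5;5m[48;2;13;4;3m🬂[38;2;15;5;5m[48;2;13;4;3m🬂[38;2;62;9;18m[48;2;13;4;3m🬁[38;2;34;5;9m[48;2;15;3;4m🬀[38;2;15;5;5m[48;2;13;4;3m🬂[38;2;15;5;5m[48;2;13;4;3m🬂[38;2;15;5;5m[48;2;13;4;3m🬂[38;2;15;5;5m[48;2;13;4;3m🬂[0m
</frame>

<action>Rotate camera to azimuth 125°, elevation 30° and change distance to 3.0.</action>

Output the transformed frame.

<frame>
[38;2;29;13;17m[48;2;26;11;15m🬂[38;2;108;15;31m[48;2;26;11;15m🬬[38;2;107;21;35m[48;2;105;16;31m🬁[38;2;103;20;34m[48;2;99;17;30m🬆[38;2;94;17;29m[48;2;88;13;26m🬄[38;2;82;12;23m[48;2;77;11;22m▌[38;2;72;10;20m[48;2;67;9;19m▌[38;2;61;8;17m[48;2;54;7;15m▌[38;2;45;6;12m[48;2;34;4;9m▌[38;2;23;3;6m[48;2;27;11;15m🬄[0m
[38;2;24;10;13m[48;2;23;9;12m🬎[38;2;109;15;31m[48;2;23;9;12m🬉[38;2;103;15;29m[48;2;107;15;30m▐[38;2;100;14;29m[48;2;96;14;27m▌[38;2;92;13;26m[48;2;87;12;25m▌[38;2;82;12;23m[48;2;77;11;22m▌[38;2;71;10;20m[48;2;65;9;18m▌[38;2;57;8;16m[48;2;49;6;13m▌[38;2;36;4;10m[48;2;23;5;8m▌[38;2;24;10;13m[48;2;23;9;12m🬎[0m
[38;2;21;8;10m[48;2;19;7;9m🬎[38;2;21;8;10m[48;2;19;7;9m🬎[38;2;107;15;30m[48;2;19;7;9m🬬[38;2;97;14;27m[48;2;102;14;29m▐[38;2;87;12;25m[48;2;92;13;26m▐[38;2;82;12;23m[48;2;76;11;21m▌[38;2;69;10;19m[48;2;61;8;17m▌[38;2;52;7;14m[48;2;39;5;11m▌[38;2;24;3;6m[48;2;20;7;9m🬄[38;2;21;8;10m[48;2;19;7;9m🬎[0m
[38;2;17;6;7m[48;2;16;5;6m🬎[38;2;17;6;7m[48;2;16;5;6m🬎[38;2;108;15;31m[48;2;16;5;6m🬉[38;2;100;14;28m[48;2;105;15;29m▐[38;2;88;12;25m[48;2;94;13;26m▐[38;2;82;12;23m[48;2;74;10;21m▌[38;2;67;9;18m[48;2;57;8;16m▌[38;2;43;5;12m[48;2;22;4;6m▌[38;2;17;6;7m[48;2;16;5;6m🬎[38;2;17;6;7m[48;2;16;5;6m🬎[0m
[38;2;15;5;5m[48;2;13;4;3m🬂[38;2;15;5;5m[48;2;13;4;3m🬂[38;2;15;5;5m[48;2;13;4;3m🬂[38;2;105;15;30m[48;2;13;4;3m🬬[38;2;89;13;25m[48;2;97;14;27m▐[38;2;82;12;23m[48;2;73;10;20m▌[38;2;62;8;17m[48;2;48;6;13m▌[38;2;27;3;7m[48;2;13;4;3m🬄[38;2;15;5;5m[48;2;13;4;3m🬂[38;2;15;5;5m[48;2;13;4;3m🬂[0m
</frame>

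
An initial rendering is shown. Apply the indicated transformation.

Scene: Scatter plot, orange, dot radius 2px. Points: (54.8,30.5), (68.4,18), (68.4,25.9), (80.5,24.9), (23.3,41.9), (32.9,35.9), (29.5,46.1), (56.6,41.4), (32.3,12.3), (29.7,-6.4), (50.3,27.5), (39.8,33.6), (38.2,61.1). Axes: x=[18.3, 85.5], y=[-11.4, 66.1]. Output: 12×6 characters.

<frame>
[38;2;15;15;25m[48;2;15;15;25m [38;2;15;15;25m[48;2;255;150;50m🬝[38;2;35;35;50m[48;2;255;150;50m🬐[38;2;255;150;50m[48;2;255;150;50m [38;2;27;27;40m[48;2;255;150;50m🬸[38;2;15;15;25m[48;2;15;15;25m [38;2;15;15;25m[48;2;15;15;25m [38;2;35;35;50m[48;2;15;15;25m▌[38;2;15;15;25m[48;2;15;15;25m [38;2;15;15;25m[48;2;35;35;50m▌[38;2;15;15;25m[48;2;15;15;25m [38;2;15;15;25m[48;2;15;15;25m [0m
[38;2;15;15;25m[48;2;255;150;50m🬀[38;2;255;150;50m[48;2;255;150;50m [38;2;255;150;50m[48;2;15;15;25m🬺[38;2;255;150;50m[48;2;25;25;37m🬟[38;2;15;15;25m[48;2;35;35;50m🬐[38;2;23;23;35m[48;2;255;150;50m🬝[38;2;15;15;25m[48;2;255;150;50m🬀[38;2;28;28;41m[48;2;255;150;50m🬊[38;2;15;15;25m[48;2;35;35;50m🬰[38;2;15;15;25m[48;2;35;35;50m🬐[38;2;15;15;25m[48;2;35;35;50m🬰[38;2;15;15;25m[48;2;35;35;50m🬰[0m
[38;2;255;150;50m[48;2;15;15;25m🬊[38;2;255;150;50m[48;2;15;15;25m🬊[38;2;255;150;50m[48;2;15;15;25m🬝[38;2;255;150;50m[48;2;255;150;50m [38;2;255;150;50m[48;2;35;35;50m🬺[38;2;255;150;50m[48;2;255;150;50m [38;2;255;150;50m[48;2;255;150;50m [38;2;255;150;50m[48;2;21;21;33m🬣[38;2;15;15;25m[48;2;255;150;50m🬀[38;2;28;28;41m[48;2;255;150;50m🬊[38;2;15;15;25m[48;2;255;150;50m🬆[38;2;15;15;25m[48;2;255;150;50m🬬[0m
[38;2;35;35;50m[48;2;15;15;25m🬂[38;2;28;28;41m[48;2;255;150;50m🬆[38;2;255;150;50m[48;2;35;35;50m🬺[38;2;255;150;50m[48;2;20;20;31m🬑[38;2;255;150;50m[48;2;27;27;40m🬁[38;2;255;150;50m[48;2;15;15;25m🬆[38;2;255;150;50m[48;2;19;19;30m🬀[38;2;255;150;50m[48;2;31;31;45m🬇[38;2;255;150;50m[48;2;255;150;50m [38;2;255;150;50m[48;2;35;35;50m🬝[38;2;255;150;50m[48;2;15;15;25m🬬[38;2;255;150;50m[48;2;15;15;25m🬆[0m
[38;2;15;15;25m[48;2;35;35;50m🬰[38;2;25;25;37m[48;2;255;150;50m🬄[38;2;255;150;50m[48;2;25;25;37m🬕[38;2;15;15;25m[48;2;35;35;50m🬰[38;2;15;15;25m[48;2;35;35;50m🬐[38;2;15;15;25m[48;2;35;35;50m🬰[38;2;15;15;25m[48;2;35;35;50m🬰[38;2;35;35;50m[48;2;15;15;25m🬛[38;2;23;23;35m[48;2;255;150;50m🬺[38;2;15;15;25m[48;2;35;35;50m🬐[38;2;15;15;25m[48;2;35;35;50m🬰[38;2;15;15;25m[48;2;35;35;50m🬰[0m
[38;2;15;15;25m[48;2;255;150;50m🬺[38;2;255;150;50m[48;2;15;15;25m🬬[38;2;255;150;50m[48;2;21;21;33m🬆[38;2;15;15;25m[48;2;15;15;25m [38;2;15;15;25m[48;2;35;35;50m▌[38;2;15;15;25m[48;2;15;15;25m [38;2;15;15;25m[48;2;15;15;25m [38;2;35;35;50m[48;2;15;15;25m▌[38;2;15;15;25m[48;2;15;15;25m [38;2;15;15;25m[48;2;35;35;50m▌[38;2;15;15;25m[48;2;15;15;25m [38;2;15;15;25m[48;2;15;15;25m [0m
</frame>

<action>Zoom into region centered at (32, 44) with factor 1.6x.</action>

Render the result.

<frame>
[38;2;15;15;25m[48;2;15;15;25m [38;2;15;15;25m[48;2;15;15;25m [38;2;35;35;50m[48;2;15;15;25m▌[38;2;15;15;25m[48;2;15;15;25m [38;2;15;15;25m[48;2;35;35;50m▌[38;2;15;15;25m[48;2;15;15;25m [38;2;15;15;25m[48;2;255;150;50m🬆[38;2;255;150;50m[48;2;15;15;25m🬺[38;2;15;15;25m[48;2;255;150;50m🬬[38;2;15;15;25m[48;2;35;35;50m▌[38;2;15;15;25m[48;2;15;15;25m [38;2;15;15;25m[48;2;15;15;25m [0m
[38;2;15;15;25m[48;2;35;35;50m🬰[38;2;15;15;25m[48;2;35;35;50m🬰[38;2;35;35;50m[48;2;15;15;25m🬛[38;2;15;15;25m[48;2;35;35;50m🬰[38;2;15;15;25m[48;2;35;35;50m🬐[38;2;23;23;35m[48;2;255;150;50m🬬[38;2;23;23;35m[48;2;255;150;50m🬺[38;2;255;150;50m[48;2;28;28;41m🬆[38;2;15;15;25m[48;2;35;35;50m🬰[38;2;15;15;25m[48;2;35;35;50m🬐[38;2;15;15;25m[48;2;35;35;50m🬰[38;2;15;15;25m[48;2;35;35;50m🬰[0m
[38;2;15;15;25m[48;2;15;15;25m [38;2;15;15;25m[48;2;15;15;25m [38;2;27;27;40m[48;2;255;150;50m🬝[38;2;15;15;25m[48;2;255;150;50m🬊[38;2;15;15;25m[48;2;255;150;50m🬐[38;2;255;150;50m[48;2;255;150;50m [38;2;15;15;25m[48;2;255;150;50m🬸[38;2;35;35;50m[48;2;15;15;25m▌[38;2;15;15;25m[48;2;15;15;25m [38;2;15;15;25m[48;2;35;35;50m▌[38;2;15;15;25m[48;2;15;15;25m [38;2;15;15;25m[48;2;15;15;25m [0m
[38;2;35;35;50m[48;2;15;15;25m🬂[38;2;35;35;50m[48;2;15;15;25m🬂[38;2;255;150;50m[48;2;28;28;41m🬊[38;2;255;150;50m[48;2;15;15;25m🬝[38;2;255;150;50m[48;2;25;25;37m🬟[38;2;255;150;50m[48;2;255;150;50m [38;2;255;150;50m[48;2;28;28;41m🬱[38;2;35;35;50m[48;2;255;150;50m🬆[38;2;23;23;35m[48;2;255;150;50m🬬[38;2;35;35;50m[48;2;15;15;25m🬨[38;2;35;35;50m[48;2;15;15;25m🬂[38;2;23;23;35m[48;2;255;150;50m🬝[0m
[38;2;15;15;25m[48;2;35;35;50m🬰[38;2;15;15;25m[48;2;35;35;50m🬰[38;2;35;35;50m[48;2;15;15;25m🬛[38;2;15;15;25m[48;2;35;35;50m🬰[38;2;15;15;25m[48;2;35;35;50m🬐[38;2;255;150;50m[48;2;21;21;33m🬊[38;2;255;150;50m[48;2;25;25;37m🬂[38;2;255;150;50m[48;2;35;35;50m🬬[38;2;255;150;50m[48;2;21;21;33m🬆[38;2;27;27;40m[48;2;255;150;50m🬝[38;2;15;15;25m[48;2;255;150;50m🬀[38;2;255;150;50m[48;2;255;150;50m [0m
[38;2;15;15;25m[48;2;15;15;25m [38;2;15;15;25m[48;2;15;15;25m [38;2;35;35;50m[48;2;15;15;25m▌[38;2;15;15;25m[48;2;15;15;25m [38;2;15;15;25m[48;2;35;35;50m▌[38;2;15;15;25m[48;2;15;15;25m [38;2;15;15;25m[48;2;15;15;25m [38;2;35;35;50m[48;2;15;15;25m▌[38;2;15;15;25m[48;2;15;15;25m [38;2;15;15;25m[48;2;35;35;50m▌[38;2;255;150;50m[48;2;15;15;25m🬊[38;2;255;150;50m[48;2;15;15;25m🬂[0m
</frame>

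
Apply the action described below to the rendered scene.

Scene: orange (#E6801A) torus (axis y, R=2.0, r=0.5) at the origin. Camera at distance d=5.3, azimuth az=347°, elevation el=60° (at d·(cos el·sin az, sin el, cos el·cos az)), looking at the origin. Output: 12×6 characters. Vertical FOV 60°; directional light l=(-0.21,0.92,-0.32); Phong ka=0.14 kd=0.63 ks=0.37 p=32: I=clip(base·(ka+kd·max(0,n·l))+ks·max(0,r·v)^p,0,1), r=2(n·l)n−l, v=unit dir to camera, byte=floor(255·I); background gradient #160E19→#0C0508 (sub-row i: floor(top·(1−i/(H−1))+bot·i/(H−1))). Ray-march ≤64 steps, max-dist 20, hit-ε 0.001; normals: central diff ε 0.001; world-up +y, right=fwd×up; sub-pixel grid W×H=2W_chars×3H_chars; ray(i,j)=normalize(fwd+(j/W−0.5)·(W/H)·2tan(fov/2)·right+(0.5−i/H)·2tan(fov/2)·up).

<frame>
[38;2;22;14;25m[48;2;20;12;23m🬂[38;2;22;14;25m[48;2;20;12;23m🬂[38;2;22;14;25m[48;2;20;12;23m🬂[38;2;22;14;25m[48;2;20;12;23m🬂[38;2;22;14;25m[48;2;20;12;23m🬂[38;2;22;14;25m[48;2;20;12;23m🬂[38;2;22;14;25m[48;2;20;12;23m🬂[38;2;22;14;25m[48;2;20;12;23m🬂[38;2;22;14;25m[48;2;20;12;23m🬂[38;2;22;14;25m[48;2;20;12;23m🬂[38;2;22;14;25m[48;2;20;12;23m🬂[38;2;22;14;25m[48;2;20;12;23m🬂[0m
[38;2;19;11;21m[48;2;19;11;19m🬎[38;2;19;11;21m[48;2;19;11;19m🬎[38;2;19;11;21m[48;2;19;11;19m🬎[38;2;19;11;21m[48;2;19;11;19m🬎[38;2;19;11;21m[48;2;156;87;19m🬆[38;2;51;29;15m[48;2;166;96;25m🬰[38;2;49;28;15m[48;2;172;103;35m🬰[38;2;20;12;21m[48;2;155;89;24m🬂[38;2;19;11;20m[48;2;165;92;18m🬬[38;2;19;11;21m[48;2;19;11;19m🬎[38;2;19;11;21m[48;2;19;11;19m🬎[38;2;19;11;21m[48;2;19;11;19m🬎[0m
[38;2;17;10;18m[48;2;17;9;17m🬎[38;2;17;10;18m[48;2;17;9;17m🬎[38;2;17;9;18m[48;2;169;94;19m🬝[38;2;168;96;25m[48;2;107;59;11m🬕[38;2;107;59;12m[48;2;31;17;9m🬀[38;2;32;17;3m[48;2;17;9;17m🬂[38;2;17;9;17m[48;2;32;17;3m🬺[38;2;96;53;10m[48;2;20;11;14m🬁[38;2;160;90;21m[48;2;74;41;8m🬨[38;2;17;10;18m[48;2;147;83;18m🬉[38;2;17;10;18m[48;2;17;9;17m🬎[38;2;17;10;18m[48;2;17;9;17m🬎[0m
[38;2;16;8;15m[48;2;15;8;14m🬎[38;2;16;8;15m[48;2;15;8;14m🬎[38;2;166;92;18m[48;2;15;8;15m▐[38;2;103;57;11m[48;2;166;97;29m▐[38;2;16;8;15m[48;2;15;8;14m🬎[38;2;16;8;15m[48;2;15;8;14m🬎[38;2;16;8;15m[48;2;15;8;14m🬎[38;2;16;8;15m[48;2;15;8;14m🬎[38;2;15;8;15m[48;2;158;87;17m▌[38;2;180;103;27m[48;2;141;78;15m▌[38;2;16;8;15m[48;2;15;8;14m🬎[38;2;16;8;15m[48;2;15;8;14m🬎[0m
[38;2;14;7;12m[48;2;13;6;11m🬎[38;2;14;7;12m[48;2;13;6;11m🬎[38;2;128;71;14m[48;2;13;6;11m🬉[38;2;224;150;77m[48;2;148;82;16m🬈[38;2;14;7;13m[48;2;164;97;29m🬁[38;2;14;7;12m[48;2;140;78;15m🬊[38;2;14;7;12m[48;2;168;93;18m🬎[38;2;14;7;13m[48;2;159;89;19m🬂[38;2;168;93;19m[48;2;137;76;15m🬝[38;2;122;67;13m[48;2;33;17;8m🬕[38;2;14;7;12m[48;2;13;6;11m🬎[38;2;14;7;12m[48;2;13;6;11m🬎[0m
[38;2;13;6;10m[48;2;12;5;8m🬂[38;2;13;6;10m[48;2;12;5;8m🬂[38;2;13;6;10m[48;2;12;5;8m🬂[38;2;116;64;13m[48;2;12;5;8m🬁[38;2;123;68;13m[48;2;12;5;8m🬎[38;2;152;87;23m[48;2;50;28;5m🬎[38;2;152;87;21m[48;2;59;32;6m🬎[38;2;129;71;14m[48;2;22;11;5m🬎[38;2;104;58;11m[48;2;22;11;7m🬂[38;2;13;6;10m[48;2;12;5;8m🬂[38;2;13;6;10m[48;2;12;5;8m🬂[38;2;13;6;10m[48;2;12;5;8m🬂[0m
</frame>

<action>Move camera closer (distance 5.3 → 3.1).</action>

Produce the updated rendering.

<frame>
[38;2;22;14;25m[48;2;20;12;23m🬂[38;2;22;14;25m[48;2;20;12;23m🬂[38;2;21;13;23m[48;2;176;98;19m🬝[38;2;21;13;24m[48;2;163;95;26m🬎[38;2;22;14;25m[48;2;144;80;16m🬂[38;2;22;14;25m[48;2;132;75;18m🬂[38;2;22;14;25m[48;2;135;77;20m🬂[38;2;22;14;25m[48;2;145;81;17m🬂[38;2;21;13;24m[48;2;175;106;36m🬊[38;2;21;13;24m[48;2;161;89;17m🬎[38;2;22;14;25m[48;2;20;12;23m🬂[38;2;22;14;25m[48;2;20;12;23m🬂[0m
[38;2;19;11;20m[48;2;172;95;19m🬝[38;2;20;12;21m[48;2;164;93;21m🬂[38;2;163;96;28m[48;2;101;56;10m🬆[38;2;103;57;11m[48;2;42;23;4m🬆[38;2;71;39;8m[48;2;28;15;7m🬂[38;2;39;21;4m[48;2;19;11;19m🬎[38;2;51;28;5m[48;2;25;14;11m🬂[38;2;82;45;9m[48;2;26;14;11m🬂[38;2;117;65;13m[48;2;53;29;5m🬊[38;2;208;141;74m[48;2;132;73;15m🬈[38;2;20;12;21m[48;2;176;104;32m🬁[38;2;19;11;21m[48;2;146;81;16m🬊[0m
[38;2;18;10;19m[48;2;173;101;29m🬀[38;2;176;110;44m[48;2;115;63;12m🬀[38;2;74;41;8m[48;2;37;20;3m🬄[38;2;32;17;3m[48;2;17;9;17m🬆[38;2;17;10;18m[48;2;17;9;17m🬎[38;2;17;10;18m[48;2;17;9;17m🬎[38;2;17;10;18m[48;2;17;9;17m🬎[38;2;17;10;18m[48;2;17;9;17m🬎[38;2;17;9;17m[48;2;32;17;3m🬺[38;2;98;54;10m[48;2;40;22;8m🬉[38;2;215;143;71m[48;2;139;77;15m🬁[38;2;169;94;19m[48;2;198;124;49m🬨[0m
[38;2;205;134;63m[48;2;156;89;24m🬓[38;2;84;46;9m[48;2;119;66;13m▐[38;2;32;17;3m[48;2;15;8;15m▌[38;2;16;8;15m[48;2;15;8;14m🬎[38;2;16;8;15m[48;2;15;8;14m🬎[38;2;16;8;15m[48;2;15;8;14m🬎[38;2;16;8;15m[48;2;15;8;14m🬎[38;2;16;8;15m[48;2;15;8;14m🬎[38;2;16;8;15m[48;2;15;8;14m🬎[38;2;16;8;15m[48;2;15;8;14m🬎[38;2;103;57;11m[48;2;147;81;16m▌[38;2;168;94;20m[48;2;183;106;29m▌[0m
[38;2;205;134;62m[48;2;155;89;22m🬲[38;2;105;58;11m[48;2;133;74;14m🬉[38;2;31;16;8m[48;2;87;48;9m🬨[38;2;14;7;12m[48;2;13;6;11m🬎[38;2;14;7;12m[48;2;13;6;11m🬎[38;2;14;7;12m[48;2;13;6;11m🬎[38;2;14;7;12m[48;2;13;6;11m🬎[38;2;14;7;12m[48;2;13;6;11m🬎[38;2;14;7;12m[48;2;13;6;11m🬎[38;2;13;6;12m[48;2;108;60;12m🬝[38;2;126;70;14m[48;2;159;88;17m🬄[38;2;174;97;20m[48;2;181;103;25m🬲[0m
[38;2;231;158;86m[48;2;172;99;26m🬉[38;2;162;94;26m[48;2;247;174;101m🬬[38;2;110;61;12m[48;2;141;78;15m🬂[38;2;25;13;8m[48;2;120;66;13m🬊[38;2;101;56;11m[48;2;12;5;9m🬏[38;2;13;6;10m[48;2;12;5;8m🬂[38;2;13;6;10m[48;2;12;5;8m🬂[38;2;13;6;10m[48;2;12;5;8m🬂[38;2;12;5;9m[48;2;123;68;13m🬆[38;2;13;6;10m[48;2;156;86;17m🬀[38;2;167;93;18m[48;2;176;98;20m🬄[38;2;177;99;21m[48;2;170;94;18m🬆[0m
</frame>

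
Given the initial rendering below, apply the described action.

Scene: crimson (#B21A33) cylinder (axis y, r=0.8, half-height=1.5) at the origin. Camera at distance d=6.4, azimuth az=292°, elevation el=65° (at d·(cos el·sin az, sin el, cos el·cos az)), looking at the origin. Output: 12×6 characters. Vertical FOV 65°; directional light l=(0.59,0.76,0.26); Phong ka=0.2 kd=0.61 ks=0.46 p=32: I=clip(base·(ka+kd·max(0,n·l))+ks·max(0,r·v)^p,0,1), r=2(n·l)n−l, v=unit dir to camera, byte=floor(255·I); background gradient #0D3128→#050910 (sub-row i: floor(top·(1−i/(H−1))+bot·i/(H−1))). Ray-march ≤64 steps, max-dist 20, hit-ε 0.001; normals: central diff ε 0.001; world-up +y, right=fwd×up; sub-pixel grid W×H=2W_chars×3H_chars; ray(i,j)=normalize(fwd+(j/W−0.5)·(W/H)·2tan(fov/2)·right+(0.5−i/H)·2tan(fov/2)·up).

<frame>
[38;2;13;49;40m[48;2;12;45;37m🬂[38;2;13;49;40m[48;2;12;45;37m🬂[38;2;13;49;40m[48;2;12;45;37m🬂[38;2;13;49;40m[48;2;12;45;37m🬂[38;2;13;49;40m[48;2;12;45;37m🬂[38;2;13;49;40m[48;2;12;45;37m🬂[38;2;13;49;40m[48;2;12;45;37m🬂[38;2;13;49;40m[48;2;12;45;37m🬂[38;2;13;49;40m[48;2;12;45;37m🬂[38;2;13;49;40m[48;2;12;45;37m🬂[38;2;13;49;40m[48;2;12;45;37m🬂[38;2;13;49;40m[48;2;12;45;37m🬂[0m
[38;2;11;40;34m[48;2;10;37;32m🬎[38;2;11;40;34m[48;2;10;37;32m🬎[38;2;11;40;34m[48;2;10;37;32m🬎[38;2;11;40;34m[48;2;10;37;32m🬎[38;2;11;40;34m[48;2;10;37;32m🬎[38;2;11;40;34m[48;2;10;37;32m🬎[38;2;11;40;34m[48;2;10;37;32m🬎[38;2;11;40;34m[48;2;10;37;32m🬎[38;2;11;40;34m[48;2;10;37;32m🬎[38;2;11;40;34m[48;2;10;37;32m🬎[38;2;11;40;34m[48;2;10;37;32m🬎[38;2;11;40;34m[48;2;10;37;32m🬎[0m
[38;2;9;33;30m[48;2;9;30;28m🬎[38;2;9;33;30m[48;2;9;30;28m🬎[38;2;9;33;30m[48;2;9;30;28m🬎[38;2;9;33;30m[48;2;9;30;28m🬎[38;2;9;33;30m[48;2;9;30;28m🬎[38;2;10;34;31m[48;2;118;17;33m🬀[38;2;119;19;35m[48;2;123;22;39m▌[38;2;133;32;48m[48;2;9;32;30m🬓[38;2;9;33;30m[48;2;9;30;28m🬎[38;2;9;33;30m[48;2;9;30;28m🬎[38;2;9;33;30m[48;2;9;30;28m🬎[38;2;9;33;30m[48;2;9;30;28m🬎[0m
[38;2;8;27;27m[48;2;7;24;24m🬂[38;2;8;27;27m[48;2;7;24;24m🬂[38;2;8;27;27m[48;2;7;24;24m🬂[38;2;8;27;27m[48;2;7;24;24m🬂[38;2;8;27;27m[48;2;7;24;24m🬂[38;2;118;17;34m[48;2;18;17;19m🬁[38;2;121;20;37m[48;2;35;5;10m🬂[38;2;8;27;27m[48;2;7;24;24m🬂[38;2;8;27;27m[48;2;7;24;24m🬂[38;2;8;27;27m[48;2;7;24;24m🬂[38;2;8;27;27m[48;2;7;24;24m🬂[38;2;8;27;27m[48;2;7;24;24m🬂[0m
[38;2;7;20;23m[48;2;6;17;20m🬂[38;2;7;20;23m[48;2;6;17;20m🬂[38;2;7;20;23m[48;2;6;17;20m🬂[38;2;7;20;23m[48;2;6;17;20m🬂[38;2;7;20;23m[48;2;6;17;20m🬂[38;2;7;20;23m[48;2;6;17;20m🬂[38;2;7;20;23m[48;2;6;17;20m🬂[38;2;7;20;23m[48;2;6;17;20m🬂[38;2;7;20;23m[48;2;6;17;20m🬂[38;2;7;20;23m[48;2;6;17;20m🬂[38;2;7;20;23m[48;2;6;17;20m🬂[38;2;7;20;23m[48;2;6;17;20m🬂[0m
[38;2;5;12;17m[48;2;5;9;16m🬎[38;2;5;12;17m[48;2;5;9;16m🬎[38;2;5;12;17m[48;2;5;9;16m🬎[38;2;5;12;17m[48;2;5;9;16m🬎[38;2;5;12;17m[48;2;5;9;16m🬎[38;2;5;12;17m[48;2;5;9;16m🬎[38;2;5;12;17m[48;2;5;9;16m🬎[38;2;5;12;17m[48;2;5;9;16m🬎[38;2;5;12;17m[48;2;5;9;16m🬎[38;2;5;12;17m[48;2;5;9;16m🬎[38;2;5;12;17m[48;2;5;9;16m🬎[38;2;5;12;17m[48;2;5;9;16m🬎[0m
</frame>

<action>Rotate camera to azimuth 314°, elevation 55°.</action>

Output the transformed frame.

<frame>
[38;2;13;49;40m[48;2;12;45;37m🬂[38;2;13;49;40m[48;2;12;45;37m🬂[38;2;13;49;40m[48;2;12;45;37m🬂[38;2;13;49;40m[48;2;12;45;37m🬂[38;2;13;49;40m[48;2;12;45;37m🬂[38;2;13;49;40m[48;2;12;45;37m🬂[38;2;13;49;40m[48;2;12;45;37m🬂[38;2;13;49;40m[48;2;12;45;37m🬂[38;2;13;49;40m[48;2;12;45;37m🬂[38;2;13;49;40m[48;2;12;45;37m🬂[38;2;13;49;40m[48;2;12;45;37m🬂[38;2;13;49;40m[48;2;12;45;37m🬂[0m
[38;2;11;40;34m[48;2;10;37;32m🬎[38;2;11;40;34m[48;2;10;37;32m🬎[38;2;11;40;34m[48;2;10;37;32m🬎[38;2;11;40;34m[48;2;10;37;32m🬎[38;2;11;40;34m[48;2;10;37;32m🬎[38;2;11;40;34m[48;2;10;37;32m🬎[38;2;11;40;34m[48;2;10;37;32m🬎[38;2;11;40;34m[48;2;10;37;32m🬎[38;2;11;40;34m[48;2;10;37;32m🬎[38;2;11;40;34m[48;2;10;37;32m🬎[38;2;11;40;34m[48;2;10;37;32m🬎[38;2;11;40;34m[48;2;10;37;32m🬎[0m
[38;2;9;33;30m[48;2;9;30;28m🬎[38;2;9;33;30m[48;2;9;30;28m🬎[38;2;9;33;30m[48;2;9;30;28m🬎[38;2;9;33;30m[48;2;9;30;28m🬎[38;2;9;33;30m[48;2;9;30;28m🬎[38;2;118;17;33m[48;2;9;32;29m🬫[38;2;118;17;33m[48;2;118;17;33m [38;2;118;17;33m[48;2;9;32;29m🬃[38;2;9;33;30m[48;2;9;30;28m🬎[38;2;9;33;30m[48;2;9;30;28m🬎[38;2;9;33;30m[48;2;9;30;28m🬎[38;2;9;33;30m[48;2;9;30;28m🬎[0m
[38;2;8;27;27m[48;2;7;24;24m🬂[38;2;8;27;27m[48;2;7;24;24m🬂[38;2;8;27;27m[48;2;7;24;24m🬂[38;2;8;27;27m[48;2;7;24;24m🬂[38;2;8;27;27m[48;2;7;24;24m🬂[38;2;7;25;25m[48;2;35;5;10m▌[38;2;36;5;10m[48;2;48;6;13m🬕[38;2;8;27;27m[48;2;7;24;24m🬂[38;2;8;27;27m[48;2;7;24;24m🬂[38;2;8;27;27m[48;2;7;24;24m🬂[38;2;8;27;27m[48;2;7;24;24m🬂[38;2;8;27;27m[48;2;7;24;24m🬂[0m
[38;2;7;20;23m[48;2;6;17;20m🬂[38;2;7;20;23m[48;2;6;17;20m🬂[38;2;7;20;23m[48;2;6;17;20m🬂[38;2;7;20;23m[48;2;6;17;20m🬂[38;2;7;20;23m[48;2;6;17;20m🬂[38;2;7;20;23m[48;2;6;17;20m🬂[38;2;7;20;23m[48;2;6;17;20m🬂[38;2;7;20;23m[48;2;6;17;20m🬂[38;2;7;20;23m[48;2;6;17;20m🬂[38;2;7;20;23m[48;2;6;17;20m🬂[38;2;7;20;23m[48;2;6;17;20m🬂[38;2;7;20;23m[48;2;6;17;20m🬂[0m
[38;2;5;12;17m[48;2;5;9;16m🬎[38;2;5;12;17m[48;2;5;9;16m🬎[38;2;5;12;17m[48;2;5;9;16m🬎[38;2;5;12;17m[48;2;5;9;16m🬎[38;2;5;12;17m[48;2;5;9;16m🬎[38;2;5;12;17m[48;2;5;9;16m🬎[38;2;5;12;17m[48;2;5;9;16m🬎[38;2;5;12;17m[48;2;5;9;16m🬎[38;2;5;12;17m[48;2;5;9;16m🬎[38;2;5;12;17m[48;2;5;9;16m🬎[38;2;5;12;17m[48;2;5;9;16m🬎[38;2;5;12;17m[48;2;5;9;16m🬎[0m
</frame>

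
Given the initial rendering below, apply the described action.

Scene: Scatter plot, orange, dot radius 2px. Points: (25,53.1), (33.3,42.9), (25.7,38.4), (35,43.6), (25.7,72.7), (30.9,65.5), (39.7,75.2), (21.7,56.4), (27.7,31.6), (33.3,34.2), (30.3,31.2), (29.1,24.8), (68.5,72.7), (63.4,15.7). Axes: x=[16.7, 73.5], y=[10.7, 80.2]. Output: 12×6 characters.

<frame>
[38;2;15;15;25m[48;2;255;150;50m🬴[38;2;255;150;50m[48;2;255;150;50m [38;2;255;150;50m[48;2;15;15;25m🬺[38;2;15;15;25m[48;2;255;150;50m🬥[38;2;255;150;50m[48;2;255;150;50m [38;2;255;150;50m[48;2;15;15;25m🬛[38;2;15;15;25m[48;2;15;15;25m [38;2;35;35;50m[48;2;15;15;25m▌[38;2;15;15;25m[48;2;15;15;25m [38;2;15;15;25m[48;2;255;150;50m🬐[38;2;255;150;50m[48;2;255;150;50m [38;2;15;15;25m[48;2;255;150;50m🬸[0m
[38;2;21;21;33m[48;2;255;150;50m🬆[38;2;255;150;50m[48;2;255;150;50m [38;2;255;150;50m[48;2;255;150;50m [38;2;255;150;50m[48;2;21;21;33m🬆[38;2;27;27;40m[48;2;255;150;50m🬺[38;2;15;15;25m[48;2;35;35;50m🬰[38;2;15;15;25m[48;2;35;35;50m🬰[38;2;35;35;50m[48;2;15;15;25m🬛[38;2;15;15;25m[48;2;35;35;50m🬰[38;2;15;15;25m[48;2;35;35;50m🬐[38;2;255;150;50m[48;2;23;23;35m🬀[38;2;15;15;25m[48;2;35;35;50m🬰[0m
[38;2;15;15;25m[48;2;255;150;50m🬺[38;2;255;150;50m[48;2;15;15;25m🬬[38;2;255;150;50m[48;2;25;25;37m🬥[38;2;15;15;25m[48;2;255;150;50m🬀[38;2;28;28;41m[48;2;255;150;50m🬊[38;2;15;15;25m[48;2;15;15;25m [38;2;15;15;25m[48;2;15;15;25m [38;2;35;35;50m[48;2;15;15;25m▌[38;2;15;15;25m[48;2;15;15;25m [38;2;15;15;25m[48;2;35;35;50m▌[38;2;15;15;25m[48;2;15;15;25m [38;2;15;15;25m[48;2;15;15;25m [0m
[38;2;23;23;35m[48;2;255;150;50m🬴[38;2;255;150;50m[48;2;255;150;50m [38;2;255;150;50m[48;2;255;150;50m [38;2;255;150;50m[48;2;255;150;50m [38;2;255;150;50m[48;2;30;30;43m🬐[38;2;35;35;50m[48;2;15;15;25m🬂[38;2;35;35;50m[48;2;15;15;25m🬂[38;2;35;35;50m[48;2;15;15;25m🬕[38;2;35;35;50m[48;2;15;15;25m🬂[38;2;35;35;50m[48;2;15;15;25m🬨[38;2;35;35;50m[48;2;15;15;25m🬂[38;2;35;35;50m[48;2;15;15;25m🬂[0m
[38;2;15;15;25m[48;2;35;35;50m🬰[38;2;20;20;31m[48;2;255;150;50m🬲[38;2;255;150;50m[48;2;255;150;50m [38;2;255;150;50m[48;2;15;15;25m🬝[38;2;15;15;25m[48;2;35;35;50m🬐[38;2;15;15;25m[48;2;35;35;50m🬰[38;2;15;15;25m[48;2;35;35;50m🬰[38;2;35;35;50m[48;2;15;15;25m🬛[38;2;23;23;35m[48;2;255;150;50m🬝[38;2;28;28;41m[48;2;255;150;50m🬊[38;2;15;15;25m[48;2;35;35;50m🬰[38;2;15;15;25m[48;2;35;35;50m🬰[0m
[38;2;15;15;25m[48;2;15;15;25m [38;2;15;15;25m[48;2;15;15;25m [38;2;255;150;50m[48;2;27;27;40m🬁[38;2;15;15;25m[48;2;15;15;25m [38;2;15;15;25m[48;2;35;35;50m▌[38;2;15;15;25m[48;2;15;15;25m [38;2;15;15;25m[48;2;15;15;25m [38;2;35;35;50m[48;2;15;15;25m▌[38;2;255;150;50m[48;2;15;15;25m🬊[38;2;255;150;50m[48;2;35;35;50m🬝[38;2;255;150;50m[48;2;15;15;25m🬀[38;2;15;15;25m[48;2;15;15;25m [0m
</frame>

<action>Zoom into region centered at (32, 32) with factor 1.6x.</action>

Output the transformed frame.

<frame>
[38;2;15;15;25m[48;2;15;15;25m [38;2;15;15;25m[48;2;15;15;25m [38;2;255;150;50m[48;2;28;28;41m🬊[38;2;255;150;50m[48;2;15;15;25m🬝[38;2;255;150;50m[48;2;27;27;40m🬀[38;2;15;15;25m[48;2;15;15;25m [38;2;15;15;25m[48;2;255;150;50m🬆[38;2;23;23;35m[48;2;255;150;50m🬬[38;2;15;15;25m[48;2;15;15;25m [38;2;15;15;25m[48;2;35;35;50m▌[38;2;15;15;25m[48;2;15;15;25m [38;2;15;15;25m[48;2;15;15;25m [0m
[38;2;15;15;25m[48;2;35;35;50m🬰[38;2;15;15;25m[48;2;35;35;50m🬰[38;2;31;31;45m[48;2;255;150;50m🬝[38;2;15;15;25m[48;2;255;150;50m🬀[38;2;28;28;41m[48;2;255;150;50m🬊[38;2;15;15;25m[48;2;255;150;50m🬐[38;2;255;150;50m[48;2;255;150;50m [38;2;255;150;50m[48;2;28;28;41m🬆[38;2;15;15;25m[48;2;35;35;50m🬰[38;2;15;15;25m[48;2;35;35;50m🬐[38;2;15;15;25m[48;2;35;35;50m🬰[38;2;15;15;25m[48;2;35;35;50m🬰[0m
[38;2;15;15;25m[48;2;15;15;25m [38;2;15;15;25m[48;2;15;15;25m [38;2;35;35;50m[48;2;15;15;25m▌[38;2;255;150;50m[48;2;15;15;25m🬸[38;2;255;150;50m[48;2;35;35;50m🬺[38;2;255;150;50m[48;2;255;150;50m [38;2;255;150;50m[48;2;255;150;50m [38;2;23;23;35m[48;2;255;150;50m🬸[38;2;15;15;25m[48;2;15;15;25m [38;2;15;15;25m[48;2;35;35;50m▌[38;2;15;15;25m[48;2;15;15;25m [38;2;15;15;25m[48;2;15;15;25m [0m
[38;2;35;35;50m[48;2;15;15;25m🬂[38;2;35;35;50m[48;2;15;15;25m🬂[38;2;35;35;50m[48;2;15;15;25m🬕[38;2;255;150;50m[48;2;20;20;31m🬠[38;2;255;150;50m[48;2;255;150;50m [38;2;255;150;50m[48;2;15;15;25m🬴[38;2;255;150;50m[48;2;19;19;30m🬀[38;2;35;35;50m[48;2;15;15;25m🬕[38;2;35;35;50m[48;2;15;15;25m🬂[38;2;35;35;50m[48;2;15;15;25m🬨[38;2;35;35;50m[48;2;15;15;25m🬂[38;2;35;35;50m[48;2;15;15;25m🬂[0m
[38;2;15;15;25m[48;2;35;35;50m🬰[38;2;15;15;25m[48;2;35;35;50m🬰[38;2;35;35;50m[48;2;15;15;25m🬛[38;2;15;15;25m[48;2;35;35;50m🬰[38;2;255;150;50m[48;2;28;28;41m🬊[38;2;255;150;50m[48;2;23;23;35m🬀[38;2;15;15;25m[48;2;35;35;50m🬰[38;2;35;35;50m[48;2;15;15;25m🬛[38;2;15;15;25m[48;2;35;35;50m🬰[38;2;15;15;25m[48;2;35;35;50m🬐[38;2;15;15;25m[48;2;35;35;50m🬰[38;2;15;15;25m[48;2;35;35;50m🬰[0m
[38;2;15;15;25m[48;2;15;15;25m [38;2;15;15;25m[48;2;15;15;25m [38;2;35;35;50m[48;2;15;15;25m▌[38;2;15;15;25m[48;2;15;15;25m [38;2;15;15;25m[48;2;35;35;50m▌[38;2;15;15;25m[48;2;15;15;25m [38;2;15;15;25m[48;2;15;15;25m [38;2;35;35;50m[48;2;15;15;25m▌[38;2;15;15;25m[48;2;15;15;25m [38;2;15;15;25m[48;2;35;35;50m▌[38;2;15;15;25m[48;2;15;15;25m [38;2;15;15;25m[48;2;15;15;25m [0m
</frame>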